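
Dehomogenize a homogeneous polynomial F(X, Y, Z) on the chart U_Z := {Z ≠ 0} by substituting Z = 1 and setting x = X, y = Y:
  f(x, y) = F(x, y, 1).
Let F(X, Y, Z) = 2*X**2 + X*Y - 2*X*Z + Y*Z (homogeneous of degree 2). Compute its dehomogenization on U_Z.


f(x, y) = 2*x**2 + x*y - 2*x + y

On U_Z we set Z = 1. Each monomial c·X^i·Y^j·Z^k in F becomes c·x^i·y^j·1^k = c·x^i·y^j.
Substituting Z = 1: F(X, Y, 1) = 2*x**2 + x*y - 2*x + y.
Note: deg(f) ≤ deg(F) = 2; strict inequality happens when F is divisible by Z (lost terms).


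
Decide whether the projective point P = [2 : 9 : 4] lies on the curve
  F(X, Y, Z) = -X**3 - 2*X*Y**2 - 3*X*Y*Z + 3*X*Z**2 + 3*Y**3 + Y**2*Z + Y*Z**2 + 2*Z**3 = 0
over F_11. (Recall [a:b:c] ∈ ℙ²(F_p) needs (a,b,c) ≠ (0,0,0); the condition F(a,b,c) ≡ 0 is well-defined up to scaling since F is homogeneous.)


F(2,9,4) ≡ 10 (mod 11); P is NOT on the curve.

Evaluate F(2, 9, 4) term-by-term (mod 11).
  -X**3 ↦ -1·8·1·1 = -8
  -2*X*Y**2 ↦ -2·2·81·1 = -324
  -3*X*Y*Z ↦ -3·2·9·4 = -216
  3*X*Z**2 ↦ 3·2·1·16 = 96
  3*Y**3 ↦ 3·1·729·1 = 2187
  Y**2*Z ↦ 1·1·81·4 = 324
  Y*Z**2 ↦ 1·1·9·16 = 144
  2*Z**3 ↦ 2·1·1·64 = 128
Sum: F(2, 9, 4) = (-8) + (-324) + (-216) + (96) + (2187) + (324) + (144) + (128) = 2331.
Reducing mod 11: 2331 ≡ 10 (mod 11).
Since F(a, b, c) ≡ 10 ≠ 0 (mod 11), P does NOT lie on the curve.


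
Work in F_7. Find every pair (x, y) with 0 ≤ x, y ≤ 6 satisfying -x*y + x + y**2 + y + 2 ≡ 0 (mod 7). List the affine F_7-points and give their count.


Affine F_7-points: {(0, 3), (1, 2), (1, 5), (5, 0), (5, 4), (6, 6)}; count = 6.

For each of the 49 pairs (x, y) ∈ F_7², evaluate f(x, y) mod 7. Record the zeros.
  x = 0: [0↦2, 1↦4, 2↦1, 3↦0, 4↦1, 5↦4, 6↦2]  zeros at y ∈ {3}
  x = 1: [0↦3, 1↦4, 2↦0, 3↦5, 4↦5, 5↦0, 6↦4]  zeros at y ∈ {2, 5}
  x = 2: [0↦4, 1↦4, 2↦6, 3↦3, 4↦2, 5↦3, 6↦6]  zeros at y ∈ ∅
  x = 3: [0↦5, 1↦4, 2↦5, 3↦1, 4↦6, 5↦6, 6↦1]  zeros at y ∈ ∅
  x = 4: [0↦6, 1↦4, 2↦4, 3↦6, 4↦3, 5↦2, 6↦3]  zeros at y ∈ ∅
  x = 5: [0↦0, 1↦4, 2↦3, 3↦4, 4↦0, 5↦5, 6↦5]  zeros at y ∈ {0, 4}
  x = 6: [0↦1, 1↦4, 2↦2, 3↦2, 4↦4, 5↦1, 6↦0]  zeros at y ∈ {6}
Collecting zeros: affine points = {(0, 3), (1, 2), (1, 5), (5, 0), (5, 4), (6, 6)}.
Total count |C(F_7)_aff| = 6.


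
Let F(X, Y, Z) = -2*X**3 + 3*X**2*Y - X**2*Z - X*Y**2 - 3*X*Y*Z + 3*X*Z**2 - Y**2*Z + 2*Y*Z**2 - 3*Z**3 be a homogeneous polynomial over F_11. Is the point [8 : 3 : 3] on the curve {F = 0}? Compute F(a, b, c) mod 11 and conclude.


F(8,3,3) ≡ 4 (mod 11); P is NOT on the curve.

Evaluate F(8, 3, 3) term-by-term (mod 11).
  -2*X**3 ↦ -2·512·1·1 = -1024
  3*X**2*Y ↦ 3·64·3·1 = 576
  -X**2*Z ↦ -1·64·1·3 = -192
  -X*Y**2 ↦ -1·8·9·1 = -72
  -3*X*Y*Z ↦ -3·8·3·3 = -216
  3*X*Z**2 ↦ 3·8·1·9 = 216
  -Y**2*Z ↦ -1·1·9·3 = -27
  2*Y*Z**2 ↦ 2·1·3·9 = 54
  -3*Z**3 ↦ -3·1·1·27 = -81
Sum: F(8, 3, 3) = (-1024) + (576) + (-192) + (-72) + (-216) + (216) + (-27) + (54) + (-81) = -766.
Reducing mod 11: -766 ≡ 4 (mod 11).
Since F(a, b, c) ≡ 4 ≠ 0 (mod 11), P does NOT lie on the curve.


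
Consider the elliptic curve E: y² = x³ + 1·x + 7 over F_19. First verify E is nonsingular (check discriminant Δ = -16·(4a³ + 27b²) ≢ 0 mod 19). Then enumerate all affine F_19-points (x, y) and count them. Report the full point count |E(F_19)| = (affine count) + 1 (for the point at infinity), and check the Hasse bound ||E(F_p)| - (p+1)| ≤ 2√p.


Affine points = {(0, 8), (0, 11), (1, 3), (1, 16), (2, 6), (2, 13), (5, 2), (5, 17), (6, 1), (6, 18), (9, 2), (9, 17), (11, 0), (17, 4), (17, 15), (18, 9), (18, 10)}; affine count = 17; |E(F_19)| = 18.

Discriminant check: Δ ∝ 4a³ + 27b² = 4·1³ + 27·7² = 4·1 + 27·49 ≡ 16 (mod 19). Nonzero ⇒ E is nonsingular.
For each x ∈ F_19, compute rhs = x³ + 1·x + 7 mod 19, then count y ∈ F_19 with y² ≡ rhs.
  x = 0: rhs = 7, matching y values: 8, 11 (2 points).
  x = 1: rhs = 9, matching y values: 3, 16 (2 points).
  x = 2: rhs = 17, matching y values: 6, 13 (2 points).
  x = 3: rhs = 18, matching y values: none (0 points).
  x = 4: rhs = 18, matching y values: none (0 points).
  x = 5: rhs = 4, matching y values: 2, 17 (2 points).
  x = 6: rhs = 1, matching y values: 1, 18 (2 points).
  x = 7: rhs = 15, matching y values: none (0 points).
  x = 8: rhs = 14, matching y values: none (0 points).
  x = 9: rhs = 4, matching y values: 2, 17 (2 points).
  x = 10: rhs = 10, matching y values: none (0 points).
  x = 11: rhs = 0, matching y values: 0 (1 points).
  x = 12: rhs = 18, matching y values: none (0 points).
  x = 13: rhs = 13, matching y values: none (0 points).
  x = 14: rhs = 10, matching y values: none (0 points).
  x = 15: rhs = 15, matching y values: none (0 points).
  x = 16: rhs = 15, matching y values: none (0 points).
  x = 17: rhs = 16, matching y values: 4, 15 (2 points).
  x = 18: rhs = 5, matching y values: 9, 10 (2 points).
Total affine count: 17.
Full point count |E(F_19)| = 17 + 1 = 18.
Hasse bound: |18 − (19+1)| = |-2| = 2 ≤ 2√19 ≈ 8.7178 ✓.


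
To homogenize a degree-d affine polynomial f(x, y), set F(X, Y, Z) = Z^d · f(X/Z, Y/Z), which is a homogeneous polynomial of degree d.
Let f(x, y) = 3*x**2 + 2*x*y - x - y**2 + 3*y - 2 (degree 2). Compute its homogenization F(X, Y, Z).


F(X, Y, Z) = 3*X**2 + 2*X*Y - X*Z - Y**2 + 3*Y*Z - 2*Z**2

deg(f) = 2.
Substitute x = X/Z, y = Y/Z into f, then multiply by Z^2.
  monomial 3·x^2·y^0 ↦ 3·X^2·Y^0·Z^0.
  monomial 2·x^1·y^1 ↦ 2·X^1·Y^1·Z^0.
  monomial -1·x^1·y^0 ↦ -1·X^1·Y^0·Z^1.
  monomial -1·x^0·y^2 ↦ -1·X^0·Y^2·Z^0.
  monomial 3·x^0·y^1 ↦ 3·X^0·Y^1·Z^1.
  monomial -2·x^0·y^0 ↦ -2·X^0·Y^0·Z^2.
Collecting: F(X, Y, Z) = 3*X**2 + 2*X*Y - X*Z - Y**2 + 3*Y*Z - 2*Z**2.


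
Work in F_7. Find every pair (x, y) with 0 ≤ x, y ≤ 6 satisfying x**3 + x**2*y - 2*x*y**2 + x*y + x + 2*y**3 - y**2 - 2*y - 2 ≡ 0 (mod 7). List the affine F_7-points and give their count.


Affine F_7-points: {(1, 0), (1, 5), (3, 0), (3, 3), (3, 4), (4, 1), (5, 1)}; count = 7.

For each of the 49 pairs (x, y) ∈ F_7², evaluate f(x, y) mod 7. Record the zeros.
  x = 0: [0↦5, 1↦4, 2↦6, 3↦2, 4↦4, 5↦3, 6↦4]  zeros at y ∈ ∅
  x = 1: [0↦0, 1↦6, 2↦4, 3↦6, 4↦3, 5↦0, 6↦2]  zeros at y ∈ {0, 5}
  x = 2: [0↦1, 1↦2, 2↦5, 3↦1, 4↦2, 5↦6, 6↦4]  zeros at y ∈ ∅
  x = 3: [0↦0, 1↦5, 2↦1, 3↦0, 4↦0, 5↦6, 6↦2]  zeros at y ∈ {0, 3, 4}
  x = 4: [0↦3, 1↦0, 2↦5, 3↦2, 4↦3, 5↦6, 6↦2]  zeros at y ∈ {1}
  x = 5: [0↦2, 1↦0, 2↦2, 3↦6, 4↦3, 5↦5, 6↦3]  zeros at y ∈ {1}
  x = 6: [0↦3, 1↦4, 2↦5, 3↦4, 4↦6, 5↦2, 6↦4]  zeros at y ∈ ∅
Collecting zeros: affine points = {(1, 0), (1, 5), (3, 0), (3, 3), (3, 4), (4, 1), (5, 1)}.
Total count |C(F_7)_aff| = 7.


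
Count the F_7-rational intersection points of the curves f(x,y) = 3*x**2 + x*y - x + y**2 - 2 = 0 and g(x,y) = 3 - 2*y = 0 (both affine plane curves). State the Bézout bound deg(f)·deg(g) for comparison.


Common zeros: ∅; count = 0; Bézout bound = 2.

deg(f) = 2, deg(g) = 1, so Bézout bound = 2.
Scan x ∈ F_7. For each x, list the y ∈ F_7 with f(x, y) ≡ 0 and those with g(x, y) ≡ 0 (mod 7); the common zeros in that column are the intersection.
  x = 0: f ≡ 0 at y ∈ {3, 4}; g ≡ 0 at y ∈ {5}; common: ∅.
  x = 1: f ≡ 0 at y ∈ {0, 6}; g ≡ 0 at y ∈ {5}; common: ∅.
  x = 2: f ≡ 0 at y ∈ {6}; g ≡ 0 at y ∈ {5}; common: ∅.
  x = 3: f ≡ 0 at y ∈ ∅; g ≡ 0 at y ∈ {5}; common: ∅.
  x = 4: f ≡ 0 at y ∈ {0, 3}; g ≡ 0 at y ∈ {5}; common: ∅.
  x = 5: f ≡ 0 at y ∈ ∅; g ≡ 0 at y ∈ {5}; common: ∅.
  x = 6: f ≡ 0 at y ∈ {4}; g ≡ 0 at y ∈ {5}; common: ∅.
Collecting: common zeros = ∅, so the count is 0.
Comparison with the Bézout bound: 0 ≤ 2 = deg(f)·deg(g), as expected for curves with no common component (the affine F_7-count falls short of the bound because intersections may lie at infinity, over extension fields, or carry multiplicity).


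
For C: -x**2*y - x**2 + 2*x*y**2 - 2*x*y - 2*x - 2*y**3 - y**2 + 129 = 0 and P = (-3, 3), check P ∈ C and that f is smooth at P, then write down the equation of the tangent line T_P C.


Tangent line at P: 34*x - 99*y + 399 = 0.

Step 1: f(-3, 3) = 0, so P lies on C.
Step 2: partial derivatives
  f_x(x, y) = -2*x*y - 2*x + 2*y**2 - 2*y - 2, f_y(x, y) = -x**2 + 4*x*y - 2*x - 6*y**2 - 2*y.
  f_x(P) = 34, f_y(P) = -99 (gradient nonzero, so P is smooth).
Step 3: tangent line at P: 34·(x − -3) + -99·(y − 3) = 0.
Expanding: 34*x - 99*y + 399 = 0.


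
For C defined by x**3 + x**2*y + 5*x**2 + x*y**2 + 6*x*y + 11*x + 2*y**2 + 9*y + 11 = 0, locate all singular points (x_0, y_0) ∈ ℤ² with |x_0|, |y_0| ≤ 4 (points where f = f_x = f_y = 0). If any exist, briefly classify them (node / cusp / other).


Singular points: {(-1, -2)}; classification: cusp.

Compute partial derivatives:
  f_x = 3*x**2 + 2*x*y + 10*x + y**2 + 6*y + 11.
  f_y = x**2 + 2*x*y + 6*x + 4*y + 9.
Scan x_0 ∈ {−4, ..., 4}. For each x_0, f_y(x_0, y) is a polynomial in y; find its integer roots y ∈ {−4, ..., 4}, then test f_x and f at those candidates.
  x = -4: f_y(-4, y) = 1 - 4*y; no integer root y with |y| ≤ 4.
  x = -3: f_y(-3, y) = -2*y; vanishes at y ∈ {0}. (-3, 0): f_x = 8 ≠ 0.
  x = -2: f_y(-2, y) = 1; no integer root y with |y| ≤ 4.
  x = -1: f_y(-1, y) = 2*y + 4; vanishes at y ∈ {-2}. (-1, -2): f_x = 0, f = 0 — SINGULAR.
  x = 0: f_y(0, y) = 4*y + 9; no integer root y with |y| ≤ 4.
  x = 1: f_y(1, y) = 6*y + 16; no integer root y with |y| ≤ 4.
  x = 2: f_y(2, y) = 8*y + 25; no integer root y with |y| ≤ 4.
  x = 3: f_y(3, y) = 10*y + 36; no integer root y with |y| ≤ 4.
  x = 4: f_y(4, y) = 12*y + 49; no integer root y with |y| ≤ 4.
Only singular point on the grid: (-1, -2).
Classify: substitute x = -1 + u, y = -2 + v and expand: f = u**3 + u**2*v + u*v**2 + v**2.
No constant or linear terms (consistent with a singular point). Quadratic part: v**2. Cubic part: u**3 + u**2*v + u*v**2.
The quadratic part v**2 is a perfect square, so there is a single (double) tangent line v = 0, i.e. y = -2. Restricting the cubic part to that line (v = 0) leaves u**3 ≠ 0, so f is not divisible by v and the branch is v² ≈ -u**3 to lowest order — this is a cusp.
Classification: cusp.


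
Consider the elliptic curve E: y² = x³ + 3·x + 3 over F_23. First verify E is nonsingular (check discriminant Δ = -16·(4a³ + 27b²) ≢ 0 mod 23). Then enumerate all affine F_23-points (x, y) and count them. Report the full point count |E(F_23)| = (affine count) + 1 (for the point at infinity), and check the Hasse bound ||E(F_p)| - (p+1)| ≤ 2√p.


Affine points = {(0, 7), (0, 16), (3, 4), (3, 19), (9, 0), (13, 10), (13, 13), (14, 11), (14, 12), (18, 1), (18, 22), (20, 6), (20, 17), (21, 9), (21, 14)}; affine count = 15; |E(F_23)| = 16.

Discriminant check: Δ ∝ 4a³ + 27b² = 4·3³ + 27·3² = 4·27 + 27·9 ≡ 6 (mod 23). Nonzero ⇒ E is nonsingular.
For each x ∈ F_23, compute rhs = x³ + 3·x + 3 mod 23, then count y ∈ F_23 with y² ≡ rhs.
  x = 0: rhs = 3, matching y values: 7, 16 (2 points).
  x = 1: rhs = 7, matching y values: none (0 points).
  x = 2: rhs = 17, matching y values: none (0 points).
  x = 3: rhs = 16, matching y values: 4, 19 (2 points).
  x = 4: rhs = 10, matching y values: none (0 points).
  x = 5: rhs = 5, matching y values: none (0 points).
  x = 6: rhs = 7, matching y values: none (0 points).
  x = 7: rhs = 22, matching y values: none (0 points).
  x = 8: rhs = 10, matching y values: none (0 points).
  x = 9: rhs = 0, matching y values: 0 (1 points).
  x = 10: rhs = 21, matching y values: none (0 points).
  x = 11: rhs = 10, matching y values: none (0 points).
  x = 12: rhs = 19, matching y values: none (0 points).
  x = 13: rhs = 8, matching y values: 10, 13 (2 points).
  x = 14: rhs = 6, matching y values: 11, 12 (2 points).
  x = 15: rhs = 19, matching y values: none (0 points).
  x = 16: rhs = 7, matching y values: none (0 points).
  x = 17: rhs = 22, matching y values: none (0 points).
  x = 18: rhs = 1, matching y values: 1, 22 (2 points).
  x = 19: rhs = 19, matching y values: none (0 points).
  x = 20: rhs = 13, matching y values: 6, 17 (2 points).
  x = 21: rhs = 12, matching y values: 9, 14 (2 points).
  x = 22: rhs = 22, matching y values: none (0 points).
Total affine count: 15.
Full point count |E(F_23)| = 15 + 1 = 16.
Hasse bound: |16 − (23+1)| = |-8| = 8 ≤ 2√23 ≈ 9.5917 ✓.


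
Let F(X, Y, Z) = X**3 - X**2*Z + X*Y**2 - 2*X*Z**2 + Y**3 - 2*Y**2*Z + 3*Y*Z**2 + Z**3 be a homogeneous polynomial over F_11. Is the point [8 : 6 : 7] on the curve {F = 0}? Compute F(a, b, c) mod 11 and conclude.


F(8,6,7) ≡ 10 (mod 11); P is NOT on the curve.

Evaluate F(8, 6, 7) term-by-term (mod 11).
  X**3 ↦ 1·512·1·1 = 512
  -X**2*Z ↦ -1·64·1·7 = -448
  X*Y**2 ↦ 1·8·36·1 = 288
  -2*X*Z**2 ↦ -2·8·1·49 = -784
  Y**3 ↦ 1·1·216·1 = 216
  -2*Y**2*Z ↦ -2·1·36·7 = -504
  3*Y*Z**2 ↦ 3·1·6·49 = 882
  Z**3 ↦ 1·1·1·343 = 343
Sum: F(8, 6, 7) = (512) + (-448) + (288) + (-784) + (216) + (-504) + (882) + (343) = 505.
Reducing mod 11: 505 ≡ 10 (mod 11).
Since F(a, b, c) ≡ 10 ≠ 0 (mod 11), P does NOT lie on the curve.


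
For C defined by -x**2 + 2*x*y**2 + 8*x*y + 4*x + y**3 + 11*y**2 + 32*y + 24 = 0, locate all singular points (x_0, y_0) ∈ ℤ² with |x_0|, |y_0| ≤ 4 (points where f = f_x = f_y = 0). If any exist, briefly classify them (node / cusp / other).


Singular points: {(-2, -2)}; classification: node.

Compute partial derivatives:
  f_x = -2*x + 2*y**2 + 8*y + 4.
  f_y = 4*x*y + 8*x + 3*y**2 + 22*y + 32.
Scan x_0 ∈ {−4, ..., 4}. For each x_0, f_y(x_0, y) is a polynomial in y; find its integer roots y ∈ {−4, ..., 4}, then test f_x and f at those candidates.
  x = -4: f_y(-4, y) = 3*y**2 + 6*y; vanishes at y ∈ {-2, 0}. (-4, -2): f_x = 4 ≠ 0; (-4, 0): f_x = 12 ≠ 0.
  x = -3: f_y(-3, y) = 3*y**2 + 10*y + 8; vanishes at y ∈ {-2}. (-3, -2): f_x = 2 ≠ 0.
  x = -2: f_y(-2, y) = 3*y**2 + 14*y + 16; vanishes at y ∈ {-2}. (-2, -2): f_x = 0, f = 0 — SINGULAR.
  x = -1: f_y(-1, y) = 3*y**2 + 18*y + 24; vanishes at y ∈ {-4, -2}. (-1, -4): f_x = 6 ≠ 0; (-1, -2): f_x = -2 ≠ 0.
  x = 0: f_y(0, y) = 3*y**2 + 22*y + 32; vanishes at y ∈ {-2}. (0, -2): f_x = -4 ≠ 0.
  x = 1: f_y(1, y) = 3*y**2 + 26*y + 40; vanishes at y ∈ {-2}. (1, -2): f_x = -6 ≠ 0.
  x = 2: f_y(2, y) = 3*y**2 + 30*y + 48; vanishes at y ∈ {-2}. (2, -2): f_x = -8 ≠ 0.
  x = 3: f_y(3, y) = 3*y**2 + 34*y + 56; vanishes at y ∈ {-2}. (3, -2): f_x = -10 ≠ 0.
  x = 4: f_y(4, y) = 3*y**2 + 38*y + 64; vanishes at y ∈ {-2}. (4, -2): f_x = -12 ≠ 0.
Only singular point on the grid: (-2, -2).
Classify: substitute x = -2 + u, y = -2 + v and expand: f = -u**2 + 2*u*v**2 + v**3 + v**2.
No constant or linear terms (consistent with a singular point). Quadratic part: -u**2 + v**2. Cubic part: 2*u*v**2 + v**3.
The quadratic part v**2 - u**2 = (v − u)(v + u) splits into two distinct linear factors, so there are two distinct tangent lines y − -2 = ±(x − -2) — this is a node (ordinary double point).
Classification: node.


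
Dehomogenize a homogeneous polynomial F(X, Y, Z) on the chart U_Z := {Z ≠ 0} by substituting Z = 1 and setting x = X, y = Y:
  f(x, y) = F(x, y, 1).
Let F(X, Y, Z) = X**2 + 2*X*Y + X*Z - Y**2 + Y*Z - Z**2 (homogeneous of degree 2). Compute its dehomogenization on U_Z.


f(x, y) = x**2 + 2*x*y + x - y**2 + y - 1

On U_Z we set Z = 1. Each monomial c·X^i·Y^j·Z^k in F becomes c·x^i·y^j·1^k = c·x^i·y^j.
Substituting Z = 1: F(X, Y, 1) = x**2 + 2*x*y + x - y**2 + y - 1.
Note: deg(f) ≤ deg(F) = 2; strict inequality happens when F is divisible by Z (lost terms).


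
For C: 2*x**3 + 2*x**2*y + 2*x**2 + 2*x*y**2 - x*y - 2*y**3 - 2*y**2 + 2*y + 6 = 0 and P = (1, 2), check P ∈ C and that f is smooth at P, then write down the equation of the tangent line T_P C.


Tangent line at P: 24*x - 21*y + 18 = 0.

Step 1: f(1, 2) = 0, so P lies on C.
Step 2: partial derivatives
  f_x(x, y) = 6*x**2 + 4*x*y + 4*x + 2*y**2 - y, f_y(x, y) = 2*x**2 + 4*x*y - x - 6*y**2 - 4*y + 2.
  f_x(P) = 24, f_y(P) = -21 (gradient nonzero, so P is smooth).
Step 3: tangent line at P: 24·(x − 1) + -21·(y − 2) = 0.
Expanding: 24*x - 21*y + 18 = 0.


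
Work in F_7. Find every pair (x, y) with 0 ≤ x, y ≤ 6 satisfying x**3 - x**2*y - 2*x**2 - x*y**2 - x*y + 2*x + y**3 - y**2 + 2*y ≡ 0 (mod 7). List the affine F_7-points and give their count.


Affine F_7-points: {(0, 0), (0, 4), (1, 1), (6, 2), (6, 3)}; count = 5.

For each of the 49 pairs (x, y) ∈ F_7², evaluate f(x, y) mod 7. Record the zeros.
  x = 0: [0↦0, 1↦2, 2↦1, 3↦3, 4↦0, 5↦5, 6↦3]  zeros at y ∈ {0, 4}
  x = 1: [0↦1, 1↦0, 2↦1, 3↦3, 4↦5, 5↦6, 6↦5]  zeros at y ∈ {1}
  x = 2: [0↦4, 1↦5, 2↦6, 3↦6, 4↦4, 5↦6, 6↦4]  zeros at y ∈ ∅
  x = 3: [0↦1, 1↦2, 2↦1, 3↦4, 4↦3, 5↦4, 6↦6]  zeros at y ∈ ∅
  x = 4: [0↦5, 1↦4, 2↦6, 3↦3, 4↦1, 5↦6, 6↦3]  zeros at y ∈ ∅
  x = 5: [0↦1, 1↦3, 2↦6, 3↦2, 4↦4, 5↦4, 6↦1]  zeros at y ∈ ∅
  x = 6: [0↦2, 1↦5, 2↦0, 3↦0, 4↦4, 5↦4, 6↦6]  zeros at y ∈ {2, 3}
Collecting zeros: affine points = {(0, 0), (0, 4), (1, 1), (6, 2), (6, 3)}.
Total count |C(F_7)_aff| = 5.


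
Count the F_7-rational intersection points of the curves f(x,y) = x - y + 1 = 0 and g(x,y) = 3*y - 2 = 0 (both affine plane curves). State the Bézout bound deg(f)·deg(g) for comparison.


Common zeros: {(2, 3)}; count = 1; Bézout bound = 1.

deg(f) = 1, deg(g) = 1, so Bézout bound = 1.
Scan x ∈ F_7. For each x, list the y ∈ F_7 with f(x, y) ≡ 0 and those with g(x, y) ≡ 0 (mod 7); the common zeros in that column are the intersection.
  x = 0: f ≡ 0 at y ∈ {1}; g ≡ 0 at y ∈ {3}; common: ∅.
  x = 1: f ≡ 0 at y ∈ {2}; g ≡ 0 at y ∈ {3}; common: ∅.
  x = 2: f ≡ 0 at y ∈ {3}; g ≡ 0 at y ∈ {3}; common: {3}.
  x = 3: f ≡ 0 at y ∈ {4}; g ≡ 0 at y ∈ {3}; common: ∅.
  x = 4: f ≡ 0 at y ∈ {5}; g ≡ 0 at y ∈ {3}; common: ∅.
  x = 5: f ≡ 0 at y ∈ {6}; g ≡ 0 at y ∈ {3}; common: ∅.
  x = 6: f ≡ 0 at y ∈ {0}; g ≡ 0 at y ∈ {3}; common: ∅.
Collecting: common zeros = {(2, 3)}, so the count is 1.
Comparison with the Bézout bound: 1 ≤ 1 = deg(f)·deg(g), as expected for curves with no common component (the bound is attained).


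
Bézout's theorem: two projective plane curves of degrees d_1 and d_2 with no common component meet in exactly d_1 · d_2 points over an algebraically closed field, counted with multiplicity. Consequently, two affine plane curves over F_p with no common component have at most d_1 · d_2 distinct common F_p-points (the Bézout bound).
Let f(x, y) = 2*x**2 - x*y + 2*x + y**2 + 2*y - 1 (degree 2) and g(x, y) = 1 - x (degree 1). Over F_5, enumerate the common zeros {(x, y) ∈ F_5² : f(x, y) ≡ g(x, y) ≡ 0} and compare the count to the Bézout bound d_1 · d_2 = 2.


Common zeros: {(1, 1), (1, 3)}; count = 2; Bézout bound = 2.

deg(f) = 2, deg(g) = 1, so Bézout bound = 2.
Scan x ∈ F_5. For each x, list the y ∈ F_5 with f(x, y) ≡ 0 and those with g(x, y) ≡ 0 (mod 5); the common zeros in that column are the intersection.
  x = 0: f ≡ 0 at y ∈ ∅; g ≡ 0 at y ∈ ∅; common: ∅.
  x = 1: f ≡ 0 at y ∈ {1, 3}; g ≡ 0 at y ∈ {0, 1, 2, 3, 4}; common: {1, 3}.
  x = 2: f ≡ 0 at y ∈ {2, 3}; g ≡ 0 at y ∈ ∅; common: ∅.
  x = 3: f ≡ 0 at y ∈ {2, 4}; g ≡ 0 at y ∈ ∅; common: ∅.
  x = 4: f ≡ 0 at y ∈ ∅; g ≡ 0 at y ∈ ∅; common: ∅.
Collecting: common zeros = {(1, 1), (1, 3)}, so the count is 2.
Comparison with the Bézout bound: 2 ≤ 2 = deg(f)·deg(g), as expected for curves with no common component (the bound is attained).


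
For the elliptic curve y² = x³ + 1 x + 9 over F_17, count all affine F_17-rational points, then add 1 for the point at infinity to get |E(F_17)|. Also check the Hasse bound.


Affine points = {(0, 3), (0, 14), (2, 6), (2, 11), (4, 3), (4, 14), (7, 6), (7, 11), (8, 6), (8, 11), (9, 4), (9, 13), (10, 4), (10, 13), (11, 5), (11, 12), (12, 7), (12, 10), (13, 3), (13, 14), (14, 8), (14, 9), (15, 4), (15, 13)}; affine count = 24; |E(F_17)| = 25.

Discriminant check: Δ ∝ 4a³ + 27b² = 4·1³ + 27·9² = 4·1 + 27·81 ≡ 15 (mod 17). Nonzero ⇒ E is nonsingular.
For each x ∈ F_17, compute rhs = x³ + 1·x + 9 mod 17, then count y ∈ F_17 with y² ≡ rhs.
  x = 0: rhs = 9, matching y values: 3, 14 (2 points).
  x = 1: rhs = 11, matching y values: none (0 points).
  x = 2: rhs = 2, matching y values: 6, 11 (2 points).
  x = 3: rhs = 5, matching y values: none (0 points).
  x = 4: rhs = 9, matching y values: 3, 14 (2 points).
  x = 5: rhs = 3, matching y values: none (0 points).
  x = 6: rhs = 10, matching y values: none (0 points).
  x = 7: rhs = 2, matching y values: 6, 11 (2 points).
  x = 8: rhs = 2, matching y values: 6, 11 (2 points).
  x = 9: rhs = 16, matching y values: 4, 13 (2 points).
  x = 10: rhs = 16, matching y values: 4, 13 (2 points).
  x = 11: rhs = 8, matching y values: 5, 12 (2 points).
  x = 12: rhs = 15, matching y values: 7, 10 (2 points).
  x = 13: rhs = 9, matching y values: 3, 14 (2 points).
  x = 14: rhs = 13, matching y values: 8, 9 (2 points).
  x = 15: rhs = 16, matching y values: 4, 13 (2 points).
  x = 16: rhs = 7, matching y values: none (0 points).
Total affine count: 24.
Full point count |E(F_17)| = 24 + 1 = 25.
Hasse bound: |25 − (17+1)| = |7| = 7 ≤ 2√17 ≈ 8.2462 ✓.


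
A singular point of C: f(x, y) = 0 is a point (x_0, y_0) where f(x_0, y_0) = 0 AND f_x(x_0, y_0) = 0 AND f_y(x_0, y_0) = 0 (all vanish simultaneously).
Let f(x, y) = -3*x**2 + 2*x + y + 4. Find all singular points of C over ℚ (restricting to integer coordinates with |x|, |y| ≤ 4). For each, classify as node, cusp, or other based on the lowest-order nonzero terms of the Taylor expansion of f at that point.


No singular points in the scanned grid; C is smooth there.

Compute partial derivatives:
  f_x = 2 - 6*x.
  f_y = 1.
f_y = 1 is a nonzero constant, so f_y never vanishes: no point (x, y) can satisfy f = f_x = f_y = 0. In particular no (x, y) ∈ {−4, ..., 4}² is singular; the curve is smooth.


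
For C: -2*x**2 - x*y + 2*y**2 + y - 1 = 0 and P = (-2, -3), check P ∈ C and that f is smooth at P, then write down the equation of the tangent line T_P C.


Tangent line at P: 11*x - 9*y - 5 = 0.

Step 1: f(-2, -3) = 0, so P lies on C.
Step 2: partial derivatives
  f_x(x, y) = -4*x - y, f_y(x, y) = -x + 4*y + 1.
  f_x(P) = 11, f_y(P) = -9 (gradient nonzero, so P is smooth).
Step 3: tangent line at P: 11·(x − -2) + -9·(y − -3) = 0.
Expanding: 11*x - 9*y - 5 = 0.


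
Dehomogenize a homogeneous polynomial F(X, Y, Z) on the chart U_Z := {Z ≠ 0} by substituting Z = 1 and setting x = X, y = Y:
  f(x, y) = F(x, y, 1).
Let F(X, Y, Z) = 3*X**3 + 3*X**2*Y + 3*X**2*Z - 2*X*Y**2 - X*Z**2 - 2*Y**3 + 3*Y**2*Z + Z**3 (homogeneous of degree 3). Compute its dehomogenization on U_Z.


f(x, y) = 3*x**3 + 3*x**2*y + 3*x**2 - 2*x*y**2 - x - 2*y**3 + 3*y**2 + 1

On U_Z we set Z = 1. Each monomial c·X^i·Y^j·Z^k in F becomes c·x^i·y^j·1^k = c·x^i·y^j.
Substituting Z = 1: F(X, Y, 1) = 3*x**3 + 3*x**2*y + 3*x**2 - 2*x*y**2 - x - 2*y**3 + 3*y**2 + 1.
Note: deg(f) ≤ deg(F) = 3; strict inequality happens when F is divisible by Z (lost terms).


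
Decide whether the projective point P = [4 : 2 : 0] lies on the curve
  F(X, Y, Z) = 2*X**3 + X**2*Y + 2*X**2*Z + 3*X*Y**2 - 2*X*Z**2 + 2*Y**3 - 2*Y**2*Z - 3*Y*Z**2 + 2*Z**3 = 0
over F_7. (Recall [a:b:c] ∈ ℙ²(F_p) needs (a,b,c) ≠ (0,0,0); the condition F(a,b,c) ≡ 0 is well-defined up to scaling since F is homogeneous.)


F(4,2,0) ≡ 0 (mod 7); P is on the curve.

Evaluate F(4, 2, 0) term-by-term (mod 7).
  2*X**3 ↦ 2·64·1·1 = 128
  X**2*Y ↦ 1·16·2·1 = 32
  2*X**2*Z ↦ 2·16·1·0 = 0
  3*X*Y**2 ↦ 3·4·4·1 = 48
  -2*X*Z**2 ↦ -2·4·1·0 = 0
  2*Y**3 ↦ 2·1·8·1 = 16
  -2*Y**2*Z ↦ -2·1·4·0 = 0
  -3*Y*Z**2 ↦ -3·1·2·0 = 0
  2*Z**3 ↦ 2·1·1·0 = 0
Sum: F(4, 2, 0) = (128) + (32) + (0) + (48) + (0) + (16) + (0) + (0) + (0) = 224.
Reducing mod 7: 224 ≡ 0 (mod 7).
Since F(a, b, c) ≡ 0 (mod 7), P lies on the curve.


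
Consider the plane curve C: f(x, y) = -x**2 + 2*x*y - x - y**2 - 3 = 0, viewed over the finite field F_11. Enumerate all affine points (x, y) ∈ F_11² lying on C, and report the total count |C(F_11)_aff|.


Affine F_11-points: {(3, 7), (3, 10), (4, 2), (4, 6), (5, 0), (5, 10), (7, 6), (7, 8), (8, 8), (10, 2), (10, 7)}; count = 11.

For each of the 121 pairs (x, y) ∈ F_11², evaluate f(x, y) mod 11. Record the zeros.
  x = 0: [0↦8, 1↦7, 2↦4, 3↦10, 4↦3, 5↦5, 6↦5, 7↦3, 8↦10, 9↦4, 10↦7]  zeros at y ∈ ∅
  x = 1: [0↦6, 1↦7, 2↦6, 3↦3, 4↦9, 5↦2, 6↦4, 7↦4, 8↦2, 9↦9, 10↦3]  zeros at y ∈ ∅
  x = 2: [0↦2, 1↦5, 2↦6, 3↦5, 4↦2, 5↦8, 6↦1, 7↦3, 8↦3, 9↦1, 10↦8]  zeros at y ∈ ∅
  x = 3: [0↦7, 1↦1, 2↦4, 3↦5, 4↦4, 5↦1, 6↦7, 7↦0, 8↦2, 9↦2, 10↦0]  zeros at y ∈ {7, 10}
  x = 4: [0↦10, 1↦6, 2↦0, 3↦3, 4↦4, 5↦3, 6↦0, 7↦6, 8↦10, 9↦1, 10↦1]  zeros at y ∈ {2, 6}
  x = 5: [0↦0, 1↦9, 2↦5, 3↦10, 4↦2, 5↦3, 6↦2, 7↦10, 8↦5, 9↦9, 10↦0]  zeros at y ∈ {0, 10}
  x = 6: [0↦10, 1↦10, 2↦8, 3↦4, 4↦9, 5↦1, 6↦2, 7↦1, 8↦9, 9↦4, 10↦8]  zeros at y ∈ ∅
  x = 7: [0↦7, 1↦9, 2↦9, 3↦7, 4↦3, 5↦8, 6↦0, 7↦1, 8↦0, 9↦8, 10↦3]  zeros at y ∈ {6, 8}
  x = 8: [0↦2, 1↦6, 2↦8, 3↦8, 4↦6, 5↦2, 6↦7, 7↦10, 8↦0, 9↦10, 10↦7]  zeros at y ∈ {8}
  x = 9: [0↦6, 1↦1, 2↦5, 3↦7, 4↦7, 5↦5, 6↦1, 7↦6, 8↦9, 9↦10, 10↦9]  zeros at y ∈ ∅
  x = 10: [0↦8, 1↦5, 2↦0, 3↦4, 4↦6, 5↦6, 6↦4, 7↦0, 8↦5, 9↦8, 10↦9]  zeros at y ∈ {2, 7}
Collecting zeros: affine points = {(3, 7), (3, 10), (4, 2), (4, 6), (5, 0), (5, 10), (7, 6), (7, 8), (8, 8), (10, 2), (10, 7)}.
Total count |C(F_11)_aff| = 11.


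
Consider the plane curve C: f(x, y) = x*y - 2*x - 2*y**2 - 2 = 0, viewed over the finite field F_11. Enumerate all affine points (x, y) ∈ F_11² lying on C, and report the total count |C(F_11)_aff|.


Affine F_11-points: {(2, 6), (3, 9), (6, 4), (6, 10), (7, 1), (7, 8), (9, 3), (9, 7), (10, 0), (10, 5)}; count = 10.

For each of the 121 pairs (x, y) ∈ F_11², evaluate f(x, y) mod 11. Record the zeros.
  x = 0: [0↦9, 1↦7, 2↦1, 3↦2, 4↦10, 5↦3, 6↦3, 7↦10, 8↦2, 9↦1, 10↦7]  zeros at y ∈ ∅
  x = 1: [0↦7, 1↦6, 2↦1, 3↦3, 4↦1, 5↦6, 6↦7, 7↦4, 8↦8, 9↦8, 10↦4]  zeros at y ∈ ∅
  x = 2: [0↦5, 1↦5, 2↦1, 3↦4, 4↦3, 5↦9, 6↦0, 7↦9, 8↦3, 9↦4, 10↦1]  zeros at y ∈ {6}
  x = 3: [0↦3, 1↦4, 2↦1, 3↦5, 4↦5, 5↦1, 6↦4, 7↦3, 8↦9, 9↦0, 10↦9]  zeros at y ∈ {9}
  x = 4: [0↦1, 1↦3, 2↦1, 3↦6, 4↦7, 5↦4, 6↦8, 7↦8, 8↦4, 9↦7, 10↦6]  zeros at y ∈ ∅
  x = 5: [0↦10, 1↦2, 2↦1, 3↦7, 4↦9, 5↦7, 6↦1, 7↦2, 8↦10, 9↦3, 10↦3]  zeros at y ∈ ∅
  x = 6: [0↦8, 1↦1, 2↦1, 3↦8, 4↦0, 5↦10, 6↦5, 7↦7, 8↦5, 9↦10, 10↦0]  zeros at y ∈ {4, 10}
  x = 7: [0↦6, 1↦0, 2↦1, 3↦9, 4↦2, 5↦2, 6↦9, 7↦1, 8↦0, 9↦6, 10↦8]  zeros at y ∈ {1, 8}
  x = 8: [0↦4, 1↦10, 2↦1, 3↦10, 4↦4, 5↦5, 6↦2, 7↦6, 8↦6, 9↦2, 10↦5]  zeros at y ∈ ∅
  x = 9: [0↦2, 1↦9, 2↦1, 3↦0, 4↦6, 5↦8, 6↦6, 7↦0, 8↦1, 9↦9, 10↦2]  zeros at y ∈ {3, 7}
  x = 10: [0↦0, 1↦8, 2↦1, 3↦1, 4↦8, 5↦0, 6↦10, 7↦5, 8↦7, 9↦5, 10↦10]  zeros at y ∈ {0, 5}
Collecting zeros: affine points = {(2, 6), (3, 9), (6, 4), (6, 10), (7, 1), (7, 8), (9, 3), (9, 7), (10, 0), (10, 5)}.
Total count |C(F_11)_aff| = 10.


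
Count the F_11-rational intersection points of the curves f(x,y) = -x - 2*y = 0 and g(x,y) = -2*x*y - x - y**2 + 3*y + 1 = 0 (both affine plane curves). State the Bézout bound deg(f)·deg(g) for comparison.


Common zeros: ∅; count = 0; Bézout bound = 2.

deg(f) = 1, deg(g) = 2, so Bézout bound = 2.
Scan x ∈ F_11. For each x, list the y ∈ F_11 with f(x, y) ≡ 0 and those with g(x, y) ≡ 0 (mod 11); the common zeros in that column are the intersection.
  x = 0: f ≡ 0 at y ∈ {0}; g ≡ 0 at y ∈ ∅; common: ∅.
  x = 1: f ≡ 0 at y ∈ {5}; g ≡ 0 at y ∈ {0, 1}; common: ∅.
  x = 2: f ≡ 0 at y ∈ {10}; g ≡ 0 at y ∈ ∅; common: ∅.
  x = 3: f ≡ 0 at y ∈ {4}; g ≡ 0 at y ∈ {9, 10}; common: ∅.
  x = 4: f ≡ 0 at y ∈ {9}; g ≡ 0 at y ∈ ∅; common: ∅.
  x = 5: f ≡ 0 at y ∈ {3}; g ≡ 0 at y ∈ {2}; common: ∅.
  x = 6: f ≡ 0 at y ∈ {8}; g ≡ 0 at y ∈ ∅; common: ∅.
  x = 7: f ≡ 0 at y ∈ {2}; g ≡ 0 at y ∈ {4, 7}; common: ∅.
  x = 8: f ≡ 0 at y ∈ {7}; g ≡ 0 at y ∈ {3, 6}; common: ∅.
  x = 9: f ≡ 0 at y ∈ {1}; g ≡ 0 at y ∈ ∅; common: ∅.
  x = 10: f ≡ 0 at y ∈ {6}; g ≡ 0 at y ∈ {8}; common: ∅.
Collecting: common zeros = ∅, so the count is 0.
Comparison with the Bézout bound: 0 ≤ 2 = deg(f)·deg(g), as expected for curves with no common component (the affine F_11-count falls short of the bound because intersections may lie at infinity, over extension fields, or carry multiplicity).


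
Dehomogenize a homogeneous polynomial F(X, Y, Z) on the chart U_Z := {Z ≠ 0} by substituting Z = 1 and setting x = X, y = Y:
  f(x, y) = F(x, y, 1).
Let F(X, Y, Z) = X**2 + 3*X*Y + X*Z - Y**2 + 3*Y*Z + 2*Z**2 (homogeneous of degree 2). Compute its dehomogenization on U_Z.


f(x, y) = x**2 + 3*x*y + x - y**2 + 3*y + 2

On U_Z we set Z = 1. Each monomial c·X^i·Y^j·Z^k in F becomes c·x^i·y^j·1^k = c·x^i·y^j.
Substituting Z = 1: F(X, Y, 1) = x**2 + 3*x*y + x - y**2 + 3*y + 2.
Note: deg(f) ≤ deg(F) = 2; strict inequality happens when F is divisible by Z (lost terms).


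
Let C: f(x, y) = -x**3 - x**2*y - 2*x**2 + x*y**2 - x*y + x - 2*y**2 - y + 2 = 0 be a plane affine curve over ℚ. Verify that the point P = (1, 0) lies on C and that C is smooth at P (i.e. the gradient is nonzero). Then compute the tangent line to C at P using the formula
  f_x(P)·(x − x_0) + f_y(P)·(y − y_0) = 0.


Tangent line at P: -6*x - 3*y + 6 = 0.

Step 1: f(1, 0) = 0, so P lies on C.
Step 2: partial derivatives
  f_x(x, y) = -3*x**2 - 2*x*y - 4*x + y**2 - y + 1, f_y(x, y) = -x**2 + 2*x*y - x - 4*y - 1.
  f_x(P) = -6, f_y(P) = -3 (gradient nonzero, so P is smooth).
Step 3: tangent line at P: -6·(x − 1) + -3·(y − 0) = 0.
Expanding: -6*x - 3*y + 6 = 0.


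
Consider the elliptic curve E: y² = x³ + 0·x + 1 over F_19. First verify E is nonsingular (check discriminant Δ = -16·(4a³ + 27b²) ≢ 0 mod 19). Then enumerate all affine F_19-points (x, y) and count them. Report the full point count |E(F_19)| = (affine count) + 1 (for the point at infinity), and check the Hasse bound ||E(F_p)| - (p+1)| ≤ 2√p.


Affine points = {(0, 1), (0, 18), (2, 3), (2, 16), (3, 3), (3, 16), (8, 0), (12, 0), (14, 3), (14, 16), (18, 0)}; affine count = 11; |E(F_19)| = 12.

Discriminant check: Δ ∝ 4a³ + 27b² = 4·0³ + 27·1² = 4·0 + 27·1 ≡ 8 (mod 19). Nonzero ⇒ E is nonsingular.
For each x ∈ F_19, compute rhs = x³ + 0·x + 1 mod 19, then count y ∈ F_19 with y² ≡ rhs.
  x = 0: rhs = 1, matching y values: 1, 18 (2 points).
  x = 1: rhs = 2, matching y values: none (0 points).
  x = 2: rhs = 9, matching y values: 3, 16 (2 points).
  x = 3: rhs = 9, matching y values: 3, 16 (2 points).
  x = 4: rhs = 8, matching y values: none (0 points).
  x = 5: rhs = 12, matching y values: none (0 points).
  x = 6: rhs = 8, matching y values: none (0 points).
  x = 7: rhs = 2, matching y values: none (0 points).
  x = 8: rhs = 0, matching y values: 0 (1 points).
  x = 9: rhs = 8, matching y values: none (0 points).
  x = 10: rhs = 13, matching y values: none (0 points).
  x = 11: rhs = 2, matching y values: none (0 points).
  x = 12: rhs = 0, matching y values: 0 (1 points).
  x = 13: rhs = 13, matching y values: none (0 points).
  x = 14: rhs = 9, matching y values: 3, 16 (2 points).
  x = 15: rhs = 13, matching y values: none (0 points).
  x = 16: rhs = 12, matching y values: none (0 points).
  x = 17: rhs = 12, matching y values: none (0 points).
  x = 18: rhs = 0, matching y values: 0 (1 points).
Total affine count: 11.
Full point count |E(F_19)| = 11 + 1 = 12.
Hasse bound: |12 − (19+1)| = |-8| = 8 ≤ 2√19 ≈ 8.7178 ✓.


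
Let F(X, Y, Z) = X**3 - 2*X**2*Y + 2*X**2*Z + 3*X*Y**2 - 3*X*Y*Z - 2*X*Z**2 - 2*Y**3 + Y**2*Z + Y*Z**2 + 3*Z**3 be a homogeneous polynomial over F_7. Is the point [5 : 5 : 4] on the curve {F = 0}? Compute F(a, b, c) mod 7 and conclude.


F(5,5,4) ≡ 0 (mod 7); P is on the curve.

Evaluate F(5, 5, 4) term-by-term (mod 7).
  X**3 ↦ 1·125·1·1 = 125
  -2*X**2*Y ↦ -2·25·5·1 = -250
  2*X**2*Z ↦ 2·25·1·4 = 200
  3*X*Y**2 ↦ 3·5·25·1 = 375
  -3*X*Y*Z ↦ -3·5·5·4 = -300
  -2*X*Z**2 ↦ -2·5·1·16 = -160
  -2*Y**3 ↦ -2·1·125·1 = -250
  Y**2*Z ↦ 1·1·25·4 = 100
  Y*Z**2 ↦ 1·1·5·16 = 80
  3*Z**3 ↦ 3·1·1·64 = 192
Sum: F(5, 5, 4) = (125) + (-250) + (200) + (375) + (-300) + (-160) + (-250) + (100) + (80) + (192) = 112.
Reducing mod 7: 112 ≡ 0 (mod 7).
Since F(a, b, c) ≡ 0 (mod 7), P lies on the curve.


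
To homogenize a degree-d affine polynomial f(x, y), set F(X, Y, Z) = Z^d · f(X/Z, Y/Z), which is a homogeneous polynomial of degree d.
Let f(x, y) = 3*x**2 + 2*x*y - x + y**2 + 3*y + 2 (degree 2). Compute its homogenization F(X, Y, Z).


F(X, Y, Z) = 3*X**2 + 2*X*Y - X*Z + Y**2 + 3*Y*Z + 2*Z**2

deg(f) = 2.
Substitute x = X/Z, y = Y/Z into f, then multiply by Z^2.
  monomial 3·x^2·y^0 ↦ 3·X^2·Y^0·Z^0.
  monomial 2·x^1·y^1 ↦ 2·X^1·Y^1·Z^0.
  monomial -1·x^1·y^0 ↦ -1·X^1·Y^0·Z^1.
  monomial 1·x^0·y^2 ↦ 1·X^0·Y^2·Z^0.
  monomial 3·x^0·y^1 ↦ 3·X^0·Y^1·Z^1.
  monomial 2·x^0·y^0 ↦ 2·X^0·Y^0·Z^2.
Collecting: F(X, Y, Z) = 3*X**2 + 2*X*Y - X*Z + Y**2 + 3*Y*Z + 2*Z**2.


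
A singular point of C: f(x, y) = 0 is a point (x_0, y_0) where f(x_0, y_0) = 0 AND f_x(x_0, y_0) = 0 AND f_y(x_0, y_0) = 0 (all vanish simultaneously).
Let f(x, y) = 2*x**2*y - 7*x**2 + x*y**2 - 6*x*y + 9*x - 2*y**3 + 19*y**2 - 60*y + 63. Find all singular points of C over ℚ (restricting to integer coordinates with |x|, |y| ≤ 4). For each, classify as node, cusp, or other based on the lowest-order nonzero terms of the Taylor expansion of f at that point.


Singular points: {(0, 3)}; classification: node.

Compute partial derivatives:
  f_x = 4*x*y - 14*x + y**2 - 6*y + 9.
  f_y = 2*x**2 + 2*x*y - 6*x - 6*y**2 + 38*y - 60.
Scan x_0 ∈ {−4, ..., 4}. For each x_0, f_y(x_0, y) is a polynomial in y; find its integer roots y ∈ {−4, ..., 4}, then test f_x and f at those candidates.
  x = -4: f_y(-4, y) = -6*y**2 + 30*y - 4; no integer root y with |y| ≤ 4.
  x = -3: f_y(-3, y) = -6*y**2 + 32*y - 24; no integer root y with |y| ≤ 4.
  x = -2: f_y(-2, y) = -6*y**2 + 34*y - 40; vanishes at y ∈ {4}. (-2, 4): f_x = -3 ≠ 0.
  x = -1: f_y(-1, y) = -6*y**2 + 36*y - 52; no integer root y with |y| ≤ 4.
  x = 0: f_y(0, y) = -6*y**2 + 38*y - 60; vanishes at y ∈ {3}. (0, 3): f_x = 0, f = 0 — SINGULAR.
  x = 1: f_y(1, y) = -6*y**2 + 40*y - 64; vanishes at y ∈ {4}. (1, 4): f_x = 3 ≠ 0.
  x = 2: f_y(2, y) = -6*y**2 + 42*y - 64; no integer root y with |y| ≤ 4.
  x = 3: f_y(3, y) = -6*y**2 + 44*y - 60; no integer root y with |y| ≤ 4.
  x = 4: f_y(4, y) = -6*y**2 + 46*y - 52; no integer root y with |y| ≤ 4.
Only singular point on the grid: (0, 3).
Classify: substitute x = 0 + u, y = 3 + v and expand: f = 2*u**2*v - u**2 + u*v**2 - 2*v**3 + v**2.
No constant or linear terms (consistent with a singular point). Quadratic part: -u**2 + v**2. Cubic part: 2*u**2*v + u*v**2 - 2*v**3.
The quadratic part v**2 - u**2 = (v − u)(v + u) splits into two distinct linear factors, so there are two distinct tangent lines y − 3 = ±(x − 0) — this is a node (ordinary double point).
Classification: node.


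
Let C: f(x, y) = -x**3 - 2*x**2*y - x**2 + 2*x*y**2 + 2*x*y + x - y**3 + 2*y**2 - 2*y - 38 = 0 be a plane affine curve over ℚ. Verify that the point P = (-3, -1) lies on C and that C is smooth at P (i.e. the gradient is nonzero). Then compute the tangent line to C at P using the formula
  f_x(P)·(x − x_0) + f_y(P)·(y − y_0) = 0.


Tangent line at P: -32*x - 21*y - 117 = 0.

Step 1: f(-3, -1) = 0, so P lies on C.
Step 2: partial derivatives
  f_x(x, y) = -3*x**2 - 4*x*y - 2*x + 2*y**2 + 2*y + 1, f_y(x, y) = -2*x**2 + 4*x*y + 2*x - 3*y**2 + 4*y - 2.
  f_x(P) = -32, f_y(P) = -21 (gradient nonzero, so P is smooth).
Step 3: tangent line at P: -32·(x − -3) + -21·(y − -1) = 0.
Expanding: -32*x - 21*y - 117 = 0.


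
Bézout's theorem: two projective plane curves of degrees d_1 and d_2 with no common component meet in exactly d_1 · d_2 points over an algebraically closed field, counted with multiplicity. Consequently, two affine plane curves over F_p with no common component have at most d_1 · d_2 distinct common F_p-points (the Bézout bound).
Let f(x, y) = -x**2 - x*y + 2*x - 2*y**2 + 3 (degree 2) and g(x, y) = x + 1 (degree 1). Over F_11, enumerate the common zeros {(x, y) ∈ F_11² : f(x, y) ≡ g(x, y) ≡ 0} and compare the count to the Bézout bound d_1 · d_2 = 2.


Common zeros: {(10, 0), (10, 6)}; count = 2; Bézout bound = 2.

deg(f) = 2, deg(g) = 1, so Bézout bound = 2.
Scan x ∈ F_11. For each x, list the y ∈ F_11 with f(x, y) ≡ 0 and those with g(x, y) ≡ 0 (mod 11); the common zeros in that column are the intersection.
  x = 0: f ≡ 0 at y ∈ ∅; g ≡ 0 at y ∈ ∅; common: ∅.
  x = 1: f ≡ 0 at y ∈ {8}; g ≡ 0 at y ∈ ∅; common: ∅.
  x = 2: f ≡ 0 at y ∈ ∅; g ≡ 0 at y ∈ ∅; common: ∅.
  x = 3: f ≡ 0 at y ∈ {0, 4}; g ≡ 0 at y ∈ ∅; common: ∅.
  x = 4: f ≡ 0 at y ∈ {1, 8}; g ≡ 0 at y ∈ ∅; common: ∅.
  x = 5: f ≡ 0 at y ∈ ∅; g ≡ 0 at y ∈ ∅; common: ∅.
  x = 6: f ≡ 0 at y ∈ {4}; g ≡ 0 at y ∈ ∅; common: ∅.
  x = 7: f ≡ 0 at y ∈ ∅; g ≡ 0 at y ∈ ∅; common: ∅.
  x = 8: f ≡ 0 at y ∈ {1, 6}; g ≡ 0 at y ∈ ∅; common: ∅.
  x = 9: f ≡ 0 at y ∈ ∅; g ≡ 0 at y ∈ ∅; common: ∅.
  x = 10: f ≡ 0 at y ∈ {0, 6}; g ≡ 0 at y ∈ {0, 1, 2, 3, 4, 5, 6, 7, 8, 9, 10}; common: {0, 6}.
Collecting: common zeros = {(10, 0), (10, 6)}, so the count is 2.
Comparison with the Bézout bound: 2 ≤ 2 = deg(f)·deg(g), as expected for curves with no common component (the bound is attained).


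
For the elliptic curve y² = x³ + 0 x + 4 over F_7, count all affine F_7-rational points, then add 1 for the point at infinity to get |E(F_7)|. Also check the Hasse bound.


Affine points = {(0, 2), (0, 5)}; affine count = 2; |E(F_7)| = 3.

Discriminant check: Δ ∝ 4a³ + 27b² = 4·0³ + 27·4² = 4·0 + 27·16 ≡ 5 (mod 7). Nonzero ⇒ E is nonsingular.
For each x ∈ F_7, compute rhs = x³ + 0·x + 4 mod 7, then count y ∈ F_7 with y² ≡ rhs.
  x = 0: rhs = 4, matching y values: 2, 5 (2 points).
  x = 1: rhs = 5, matching y values: none (0 points).
  x = 2: rhs = 5, matching y values: none (0 points).
  x = 3: rhs = 3, matching y values: none (0 points).
  x = 4: rhs = 5, matching y values: none (0 points).
  x = 5: rhs = 3, matching y values: none (0 points).
  x = 6: rhs = 3, matching y values: none (0 points).
Total affine count: 2.
Full point count |E(F_7)| = 2 + 1 = 3.
Hasse bound: |3 − (7+1)| = |-5| = 5 ≤ 2√7 ≈ 5.2915 ✓.


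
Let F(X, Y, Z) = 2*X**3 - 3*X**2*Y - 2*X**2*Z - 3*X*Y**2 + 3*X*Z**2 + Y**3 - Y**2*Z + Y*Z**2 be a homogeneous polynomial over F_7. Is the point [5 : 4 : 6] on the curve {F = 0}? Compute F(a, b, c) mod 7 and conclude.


F(5,4,6) ≡ 6 (mod 7); P is NOT on the curve.

Evaluate F(5, 4, 6) term-by-term (mod 7).
  2*X**3 ↦ 2·125·1·1 = 250
  -3*X**2*Y ↦ -3·25·4·1 = -300
  -2*X**2*Z ↦ -2·25·1·6 = -300
  -3*X*Y**2 ↦ -3·5·16·1 = -240
  3*X*Z**2 ↦ 3·5·1·36 = 540
  Y**3 ↦ 1·1·64·1 = 64
  -Y**2*Z ↦ -1·1·16·6 = -96
  Y*Z**2 ↦ 1·1·4·36 = 144
Sum: F(5, 4, 6) = (250) + (-300) + (-300) + (-240) + (540) + (64) + (-96) + (144) = 62.
Reducing mod 7: 62 ≡ 6 (mod 7).
Since F(a, b, c) ≡ 6 ≠ 0 (mod 7), P does NOT lie on the curve.
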